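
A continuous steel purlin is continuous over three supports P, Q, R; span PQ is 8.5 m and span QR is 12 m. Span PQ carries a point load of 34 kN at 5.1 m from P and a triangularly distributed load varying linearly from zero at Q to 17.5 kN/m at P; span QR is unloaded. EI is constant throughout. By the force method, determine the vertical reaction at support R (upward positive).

Insert a hinge at Q; M_Q is the redundant, and each span becomes simply supported.
End slopes at the hinge Q, treating each span as simply supported:
  span PQ: point load 34 at a = 5.1: Pab(L + a)/(6LEI) = 157.2/EI
  span PQ: triangular load, peak 17.5: 7w₀L³/(360EI) = 209/EI
  relative rotation θ_0 = (366.2 + 0)/EI = 366.2/EI
A unit hogging moment at Q produces rotation L₁/(3EI) + L₂/(3EI) = 6.833/EI.
Compatibility: M_Q·(L₁+L₂)/(3EI) = θ_0, giving M_Q = 53.59 kN·m (hogging).
Span QR, ΣM about R: R_Q^{QR}·12 = 0 + 53.59, so R_Q^{QR} = 4.466 kN and R_R = 0 − 4.466 = -4.466 kN.

R_R = -4.466 kN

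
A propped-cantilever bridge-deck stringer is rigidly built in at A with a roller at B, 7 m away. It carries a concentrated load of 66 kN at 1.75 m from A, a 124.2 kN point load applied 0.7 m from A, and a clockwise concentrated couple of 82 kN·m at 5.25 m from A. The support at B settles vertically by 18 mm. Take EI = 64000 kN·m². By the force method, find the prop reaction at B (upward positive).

Choose R_B as the redundant. The primary structure is the cantilever fixed at A.
Free-end deflection of the primary structure under the applied loading (downward +):
  point load 66 at a = 1.75: Pa²(3L − a)/(6EI) = 648.5/EI
  point load 124.2 at a = 0.7: Pa²(3L − a)/(6EI) = 205.9/EI
  clockwise couple 82 at a = 5.25: M₀a(2L − a)/(2EI) = 1883/EI
  δ_0 = 2738/EI
Tip deflection under a unit load at B: L³/(3EI) = 114.3/EI.
With EI = 64000 kN·m²: δ_0 = 0.042779 m and δ_{BB} = 0.001786 m/kN.
Compatibility — the beam at B must follow the support down by 0.018 m: δ_0 − R_B·δ_{BB} = 0.018, so R_B = (0.042779 − 0.018)/0.001786 = 13.87 kN.

R_B = 13.87 kN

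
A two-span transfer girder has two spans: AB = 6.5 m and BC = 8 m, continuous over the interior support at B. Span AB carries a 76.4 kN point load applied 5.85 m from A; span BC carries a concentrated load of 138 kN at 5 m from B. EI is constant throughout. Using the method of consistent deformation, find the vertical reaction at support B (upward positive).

R_B = 153.2 kN

Insert a hinge at B; M_B is the redundant, and each span becomes simply supported.
Rotations at B on the released spans (each span's end-slope, ×1/EI):
  span AB: point load 76.4 at a = 5.85: Pab(L + a)/(6LEI) = 92/EI
  span BC: point load 138 at a = 5: Pab(L + b)/(6LEI) = 474.4/EI
  relative rotation θ_0 = (92 + 474.4)/EI = 566.4/EI
A unit hogging moment at B produces rotation L₁/(3EI) + L₂/(3EI) = 4.833/EI.
Compatibility: M_B·(L₁+L₂)/(3EI) = θ_0, giving M_B = 117.2 kN·m (hogging).
Span AB, ΣM about A with M_B applied at B: R_B^{AB}·6.5 = 446.9 + 117.2, so R_B^{AB} = 86.79 kN and R_A = 76.4 − 86.79 = -10.39 kN.
Span BC, ΣM about C: R_B^{BC}·8 = 414 + 117.2, so R_B^{BC} = 66.4 kN and R_C = 138 − 66.4 = 71.6 kN.
R_B = 86.79 + 66.4 = 153.2 kN.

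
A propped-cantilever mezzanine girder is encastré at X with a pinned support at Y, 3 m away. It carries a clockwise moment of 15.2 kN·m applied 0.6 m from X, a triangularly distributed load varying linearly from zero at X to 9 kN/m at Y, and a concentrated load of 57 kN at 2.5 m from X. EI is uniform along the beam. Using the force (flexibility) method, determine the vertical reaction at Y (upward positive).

Choose R_Y as the redundant. The primary structure is the cantilever fixed at X.
Free-end deflection of the primary structure under the applied loading (downward +):
  clockwise couple 15.2 at a = 0.6: M₀a(2L − a)/(2EI) = 24.62/EI
  triangular load, peak 9 at the free end: 11w₀L⁴/(120EI) = 66.83/EI
  point load 57 at a = 2.5: Pa²(3L − a)/(6EI) = 385.9/EI
  δ_0 = 477.4/EI
Tip deflection under a unit load at Y: L³/(3EI) = 9/EI.
Compatibility at Y: δ_0 − R_Y·δ_{YY} = 0, so R_Y = 477.4/9 = 53.04 kN.

R_Y = 53.04 kN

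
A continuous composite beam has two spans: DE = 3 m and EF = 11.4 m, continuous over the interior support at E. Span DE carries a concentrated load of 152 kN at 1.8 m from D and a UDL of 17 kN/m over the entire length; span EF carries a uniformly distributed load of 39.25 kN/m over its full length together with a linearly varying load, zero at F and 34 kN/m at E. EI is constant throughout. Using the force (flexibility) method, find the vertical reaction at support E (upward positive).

Insert a hinge at E; M_E is the redundant, and each span becomes simply supported.
End slopes at the hinge E, treating each span as simply supported:
  span DE: point load 152 at a = 1.8: Pab(L + a)/(6LEI) = 87.55/EI
  span DE: UDL 17: wL³/(24EI) = 19.12/EI
  span EF: UDL 39.25: wL³/(24EI) = 2423/EI
  span EF: triangular load, peak 34: w₀L³/(45EI) = 1119/EI
  relative rotation θ_0 = (106.7 + 3542)/EI = 3649/EI
A unit hogging moment at E produces rotation L₁/(3EI) + L₂/(3EI) = 4.8/EI.
Compatibility: M_E·(L₁+L₂)/(3EI) = θ_0, giving M_E = 760.2 kN·m (hogging).
Span DE, ΣM about D with M_E applied at E: R_E^{DE}·3 = 350.1 + 760.2, so R_E^{DE} = 370.1 kN and R_D = 203 − 370.1 = -167.1 kN.
Span EF, ΣM about F: R_E^{EF}·11.4 = 4023 + 760.2, so R_E^{EF} = 419.6 kN and R_F = 641.2 − 419.6 = 221.6 kN.
R_E = 370.1 + 419.6 = 789.7 kN.

R_E = 789.7 kN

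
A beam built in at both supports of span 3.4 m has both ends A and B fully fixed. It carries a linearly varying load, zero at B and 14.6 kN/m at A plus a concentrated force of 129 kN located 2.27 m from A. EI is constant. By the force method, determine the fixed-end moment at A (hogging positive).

M_A = 40.78 kN·m

Take the two fixed-end moments M_A, M_B as redundants; the released structure is the simple span AB.
On the primary (simply-supported) span, the end slopes from the loading are:
  at A: triangular load, peak 14.6: w₀L³/(45EI) = 12.75/EI
  at B: triangular load, peak 14.6: 7w₀L³/(360EI) = 11.16/EI
  at A: point load 129 at a = 2.27: Pab(L + b)/(6LEI) = 73.48/EI
  at B: point load 129 at a = 2.27: Pab(L + a)/(6LEI) = 91.97/EI
  θ_A0 = 86.23/EI,  θ_B0 = 103.1/EI
Flexibility coefficients: a unit moment at one end gives L/(3EI) there and L/(6EI) at the far end, so f₁₁ = f₂₂ = 1.133/EI and f₁₂ = f₂₁ = 0.5667/EI.
Compatibility — zero rotation at each built-in end:
  1.133 M_A + 0.5667 M_B = 86.23
  0.5667 M_A + 1.133 M_B = 103.1
Solving the pair gives M_A = 40.78 kN·m and M_B = 70.6 kN·m (hogging).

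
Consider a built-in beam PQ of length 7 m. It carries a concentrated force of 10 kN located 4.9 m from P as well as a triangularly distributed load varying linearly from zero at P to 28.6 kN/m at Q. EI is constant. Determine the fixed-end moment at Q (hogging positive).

Take the two fixed-end moments M_P, M_Q as redundants; the released structure is the simple span PQ.
Simple-span end rotations at P and Q under the given loads:
  at P: point load 10 at a = 4.9: Pab(L + b)/(6LEI) = 22.3/EI
  at Q: point load 10 at a = 4.9: Pab(L + a)/(6LEI) = 29.16/EI
  at P: triangular load, peak 28.6: 7w₀L³/(360EI) = 190.7/EI
  at Q: triangular load, peak 28.6: w₀L³/(45EI) = 218/EI
  θ_P0 = 213/EI,  θ_Q0 = 247.2/EI
Flexibility coefficients: a unit moment at one end gives L/(3EI) there and L/(6EI) at the far end, so f₁₁ = f₂₂ = 2.333/EI and f₁₂ = f₂₁ = 1.167/EI.
Compatibility — zero rotation at each built-in end:
  2.333 M_P + 1.167 M_Q = 213
  1.167 M_P + 2.333 M_Q = 247.2
Solving the pair gives M_P = 51.12 kN·m and M_Q = 80.36 kN·m (hogging).

M_Q = 80.36 kN·m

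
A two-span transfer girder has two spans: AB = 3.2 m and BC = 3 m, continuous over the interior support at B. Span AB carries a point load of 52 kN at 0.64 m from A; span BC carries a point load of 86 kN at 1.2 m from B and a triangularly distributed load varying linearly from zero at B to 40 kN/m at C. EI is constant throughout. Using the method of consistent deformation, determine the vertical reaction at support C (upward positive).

R_C = 60.27 kN

Take M_B as the redundant. Released structure: two simple spans AB and BC with a hinge at B.
End slopes at the hinge B, treating each span as simply supported:
  span AB: point load 52 at a = 0.64: Pab(L + a)/(6LEI) = 17.04/EI
  span BC: point load 86 at a = 1.2: Pab(L + b)/(6LEI) = 49.54/EI
  span BC: triangular load, peak 40: 7w₀L³/(360EI) = 21/EI
  relative rotation θ_0 = (17.04 + 70.54)/EI = 87.58/EI
A unit hogging moment at B produces rotation L₁/(3EI) + L₂/(3EI) = 2.067/EI.
Slope continuity at B: θ_0 = M_B·2.067/EI, so M_B = 87.58/2.067 = 42.38 kN·m (hogging).
Span BC, ΣM about C: R_B^{BC}·3 = 214.8 + 42.38, so R_B^{BC} = 85.73 kN and R_C = 146 − 85.73 = 60.27 kN.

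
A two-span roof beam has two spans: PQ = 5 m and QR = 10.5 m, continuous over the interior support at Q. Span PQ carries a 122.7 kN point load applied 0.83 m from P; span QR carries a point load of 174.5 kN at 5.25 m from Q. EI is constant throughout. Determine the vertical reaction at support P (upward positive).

Take M_Q as the redundant. Released structure: two simple spans PQ and QR with a hinge at Q.
End slopes at the hinge Q, treating each span as simply supported:
  span PQ: point load 122.7 at a = 0.83: Pab(L + a)/(6LEI) = 82.53/EI
  span QR: point load 174.5 at a = 5.25: Pab(L + b)/(6LEI) = 1202/EI
  relative rotation θ_0 = (82.53 + 1202)/EI = 1285/EI
A unit hogging moment at Q produces rotation L₁/(3EI) + L₂/(3EI) = 5.167/EI.
Compatibility: M_Q·(L₁+L₂)/(3EI) = θ_0, giving M_Q = 248.7 kN·m (hogging).
Span PQ, ΣM about P with M_Q applied at Q: R_Q^{PQ}·5 = 101.8 + 248.7, so R_Q^{PQ} = 70.11 kN and R_P = 122.7 − 70.11 = 52.59 kN.

R_P = 52.59 kN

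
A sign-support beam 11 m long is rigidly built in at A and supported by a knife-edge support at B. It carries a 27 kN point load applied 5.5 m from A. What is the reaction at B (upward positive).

Choose R_B as the redundant. The primary structure is the cantilever fixed at A.
Free-end deflection of the primary structure under the applied loading (downward +):
  point load 27 at a = 5.5: Pa²(3L − a)/(6EI) = 3743/EI
Tip deflection under a unit load at B: L³/(3EI) = 443.7/EI.
Compatibility at B: δ_0 − R_B·δ_{BB} = 0, so R_B = 3743/443.7 = 8.438 kN.

R_B = 8.438 kN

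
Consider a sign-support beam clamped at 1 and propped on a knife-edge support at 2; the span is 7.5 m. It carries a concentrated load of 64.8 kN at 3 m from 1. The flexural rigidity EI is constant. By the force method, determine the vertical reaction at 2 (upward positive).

R_2 = 13.48 kN

Choose R_2 as the redundant. The primary structure is the cantilever fixed at 1.
Free-end deflection of the primary structure under the applied loading (downward +):
  point load 64.8 at a = 3: Pa²(3L − a)/(6EI) = 1895/EI
Tip deflection under a unit load at 2: L³/(3EI) = 140.6/EI.
The prop prevents deflection at 2: R_2 = δ_0/δ_{22} = 1895/140.6 = 13.48 kN.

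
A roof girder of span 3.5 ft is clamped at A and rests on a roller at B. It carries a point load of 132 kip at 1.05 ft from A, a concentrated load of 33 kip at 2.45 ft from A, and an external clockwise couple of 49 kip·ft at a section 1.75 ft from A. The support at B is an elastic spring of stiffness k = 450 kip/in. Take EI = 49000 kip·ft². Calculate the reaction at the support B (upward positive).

Choose R_B as the redundant. The primary structure is the cantilever fixed at A.
Primary-structure tip deflection at B by superposition:
  point load 132 at a = 1.05: Pa²(3L − a)/(6EI) = 229.2/EI
  point load 33 at a = 2.45: Pa²(3L − a)/(6EI) = 265.8/EI
  clockwise couple 49 at a = 1.75: M₀a(2L − a)/(2EI) = 225.1/EI
  δ_0 = 720.1/EI
Flexibility coefficient — unit upward force at B: δ_{BB} = L³/(3EI) = 14.29/EI.
With EI = 49000 kip·ft²: δ_0 = 0.014695 ft and δ_{BB} = 0.000292 ft/kip.
Compatibility — the spring shortens by R_B/k under the reaction it provides: δ_0 − R_B·δ_{BB} = R_B/k. With 1/k = 1/(450×12) ft/kip = 0.000185 ft/kip, R_B = δ_0 / (δ_{BB} + 1/k) = 0.014695 / (0.000292 + 0.000185) = 30.82 kip.

R_B = 30.82 kip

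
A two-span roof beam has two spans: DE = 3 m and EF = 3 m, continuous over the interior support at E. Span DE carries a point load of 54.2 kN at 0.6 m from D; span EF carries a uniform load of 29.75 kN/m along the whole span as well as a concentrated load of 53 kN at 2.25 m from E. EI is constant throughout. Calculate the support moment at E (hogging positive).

Take M_E as the redundant. Released structure: two simple spans DE and EF with a hinge at E.
Rotations at E on the released spans (each span's end-slope, ×1/EI):
  span DE: point load 54.2 at a = 0.6: Pab(L + a)/(6LEI) = 15.61/EI
  span EF: UDL 29.75: wL³/(24EI) = 33.47/EI
  span EF: point load 53 at a = 2.25: Pab(L + b)/(6LEI) = 18.63/EI
  relative rotation θ_0 = (15.61 + 52.1)/EI = 67.71/EI
A unit hogging moment at E produces rotation L₁/(3EI) + L₂/(3EI) = 2/EI.
Compatibility: M_E·(L₁+L₂)/(3EI) = θ_0, giving M_E = 33.86 kN·m (hogging).

M_E = 33.86 kN·m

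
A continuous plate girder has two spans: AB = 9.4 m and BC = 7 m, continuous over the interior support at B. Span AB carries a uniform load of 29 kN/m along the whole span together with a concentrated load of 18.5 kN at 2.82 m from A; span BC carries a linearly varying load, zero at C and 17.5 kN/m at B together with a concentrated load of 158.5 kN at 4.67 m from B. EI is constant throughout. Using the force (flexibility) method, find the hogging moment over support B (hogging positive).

M_B = 291.7 kN·m

Release continuity at B by inserting a hinge; the redundant is the internal moment M_B. The primary structure is two simply-supported spans AB and BC.
Discontinuity in slope at B on the released structure — sum the simple-span end rotations:
  span AB: UDL 29: wL³/(24EI) = 1004/EI
  span AB: point load 18.5 at a = 2.82: Pab(L + a)/(6LEI) = 74.38/EI
  span BC: triangular load, peak 17.5: w₀L³/(45EI) = 133.4/EI
  span BC: point load 158.5 at a = 4.67: Pab(L + b)/(6LEI) = 383.1/EI
  relative rotation θ_0 = (1078 + 516.5)/EI = 1595/EI
A unit hogging moment at B produces rotation L₁/(3EI) + L₂/(3EI) = 5.467/EI.
Slope continuity at B: θ_0 = M_B·5.467/EI, so M_B = 1595/5.467 = 291.7 kN·m (hogging).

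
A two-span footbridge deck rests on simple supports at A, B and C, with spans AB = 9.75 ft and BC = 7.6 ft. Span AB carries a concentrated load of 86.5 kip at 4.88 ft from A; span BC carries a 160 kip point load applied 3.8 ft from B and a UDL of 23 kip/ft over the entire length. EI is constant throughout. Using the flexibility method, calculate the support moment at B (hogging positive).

Take M_B as the redundant. Released structure: two simple spans AB and BC with a hinge at B.
Discontinuity in slope at B on the released structure — sum the simple-span end rotations:
  span AB: point load 86.5 at a = 4.88: Pab(L + a)/(6LEI) = 514.1/EI
  span BC: point load 160 at a = 3.8: Pab(L + b)/(6LEI) = 577.6/EI
  span BC: UDL 23: wL³/(24EI) = 420.7/EI
  relative rotation θ_0 = (514.1 + 998.3)/EI = 1512/EI
A unit hogging moment at B produces rotation L₁/(3EI) + L₂/(3EI) = 5.783/EI.
Slope continuity at B: θ_0 = M_B·5.783/EI, so M_B = 1512/5.783 = 261.5 kip·ft (hogging).

M_B = 261.5 kip·ft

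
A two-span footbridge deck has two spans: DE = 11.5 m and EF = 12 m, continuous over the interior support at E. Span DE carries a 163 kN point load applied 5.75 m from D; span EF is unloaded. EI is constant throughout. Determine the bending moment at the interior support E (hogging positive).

Release continuity at E by inserting a hinge; the redundant is the internal moment M_E. The primary structure is two simply-supported spans DE and EF.
Discontinuity in slope at E on the released structure — sum the simple-span end rotations:
  span DE: point load 163 at a = 5.75: Pab(L + a)/(6LEI) = 1347/EI
  relative rotation θ_0 = (1347 + 0)/EI = 1347/EI
A unit hogging moment at E produces rotation L₁/(3EI) + L₂/(3EI) = 7.833/EI.
Compatibility: M_E·(L₁+L₂)/(3EI) = θ_0, giving M_E = 172 kN·m (hogging).

M_E = 172 kN·m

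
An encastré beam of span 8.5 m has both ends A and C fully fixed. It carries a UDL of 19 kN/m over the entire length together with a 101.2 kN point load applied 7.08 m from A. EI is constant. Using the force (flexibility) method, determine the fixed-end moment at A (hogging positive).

M_A = 134.4 kN·m

Release both end moments; the primary structure is a simply-supported span AC with redundants M_A and M_C.
On the primary (simply-supported) span, the end slopes from the loading are:
  at A: UDL 19: wL³/(24EI) = 486.2/EI
  at C: UDL 19: wL³/(24EI) = 486.2/EI
  at A: point load 101.2 at a = 7.08: Pab(L + b)/(6LEI) = 197.9/EI
  at C: point load 101.2 at a = 7.08: Pab(L + a)/(6LEI) = 310.8/EI
  θ_A0 = 684.1/EI,  θ_C0 = 797/EI
Flexibility coefficients: a unit moment at one end gives L/(3EI) there and L/(6EI) at the far end, so f₁₁ = f₂₂ = 2.833/EI and f₁₂ = f₂₁ = 1.417/EI.
Compatibility — zero rotation at each built-in end:
  2.833 M_A + 1.417 M_C = 684.1
  1.417 M_A + 2.833 M_C = 797
Solving the pair gives M_A = 134.4 kN·m and M_C = 214.1 kN·m (hogging).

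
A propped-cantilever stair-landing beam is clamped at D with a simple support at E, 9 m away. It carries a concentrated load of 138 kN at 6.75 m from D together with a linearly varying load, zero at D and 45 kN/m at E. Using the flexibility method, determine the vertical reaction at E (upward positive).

Release the roller at E. Primary structure: cantilever fixed at D.
Deflection at E on the released cantilever, summing each load's contribution:
  point load 138 at a = 6.75: Pa²(3L − a)/(6EI) = 21221/EI
  triangular load, peak 45 at the free end: 11w₀L⁴/(120EI) = 27064/EI
  δ_0 = 48285/EI
Flexibility coefficient — unit upward force at E: δ_{EE} = L³/(3EI) = 243/EI.
Compatibility at E: δ_0 − R_E·δ_{EE} = 0, so R_E = 48285/243 = 198.7 kN.

R_E = 198.7 kN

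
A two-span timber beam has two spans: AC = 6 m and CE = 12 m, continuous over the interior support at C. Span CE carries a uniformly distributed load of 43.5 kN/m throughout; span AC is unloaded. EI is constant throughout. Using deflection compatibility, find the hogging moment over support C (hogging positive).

M_C = 522 kN·m

Take M_C as the redundant. Released structure: two simple spans AC and CE with a hinge at C.
Discontinuity in slope at C on the released structure — sum the simple-span end rotations:
  span CE: UDL 43.5: wL³/(24EI) = 3132/EI
  relative rotation θ_0 = (0 + 3132)/EI = 3132/EI
A unit hogging moment at C produces rotation L₁/(3EI) + L₂/(3EI) = 6/EI.
Compatibility: M_C·(L₁+L₂)/(3EI) = θ_0, giving M_C = 522 kN·m (hogging).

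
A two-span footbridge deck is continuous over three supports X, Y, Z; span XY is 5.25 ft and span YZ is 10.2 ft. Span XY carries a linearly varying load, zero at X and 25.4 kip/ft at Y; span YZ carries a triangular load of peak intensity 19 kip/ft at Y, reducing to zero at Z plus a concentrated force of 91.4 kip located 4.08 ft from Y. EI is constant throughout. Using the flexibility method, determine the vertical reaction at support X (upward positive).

R_X = -19.88 kip

Take M_Y as the redundant. Released structure: two simple spans XY and YZ with a hinge at Y.
End slopes at the hinge Y, treating each span as simply supported:
  span XY: triangular load, peak 25.4: w₀L³/(45EI) = 81.68/EI
  span YZ: triangular load, peak 19: w₀L³/(45EI) = 448.1/EI
  span YZ: point load 91.4 at a = 4.08: Pab(L + b)/(6LEI) = 608.6/EI
  relative rotation θ_0 = (81.68 + 1057)/EI = 1138/EI
A unit hogging moment at Y produces rotation L₁/(3EI) + L₂/(3EI) = 5.15/EI.
Compatibility: M_Y·(L₁+L₂)/(3EI) = θ_0, giving M_Y = 221 kip·ft (hogging).
Span XY, ΣM about X with M_Y applied at Y: R_Y^{XY}·5.25 = 233.4 + 221, so R_Y^{XY} = 86.55 kip and R_X = 66.67 − 86.55 = -19.88 kip.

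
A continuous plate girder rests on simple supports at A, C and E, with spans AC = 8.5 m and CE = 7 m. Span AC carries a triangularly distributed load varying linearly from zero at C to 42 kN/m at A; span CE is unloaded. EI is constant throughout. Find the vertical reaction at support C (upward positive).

R_C = 84.79 kN

Take M_C as the redundant. Released structure: two simple spans AC and CE with a hinge at C.
End slopes at the hinge C, treating each span as simply supported:
  span AC: triangular load, peak 42: 7w₀L³/(360EI) = 501.5/EI
  relative rotation θ_0 = (501.5 + 0)/EI = 501.5/EI
A unit hogging moment at C produces rotation L₁/(3EI) + L₂/(3EI) = 5.167/EI.
Compatibility: M_C·(L₁+L₂)/(3EI) = θ_0, giving M_C = 97.07 kN·m (hogging).
Span AC, ΣM about A with M_C applied at C: R_C^{AC}·8.5 = 505.8 + 97.07, so R_C^{AC} = 70.92 kN and R_A = 178.5 − 70.92 = 107.6 kN.
Span CE, ΣM about E: R_C^{CE}·7 = 0 + 97.07, so R_C^{CE} = 13.87 kN and R_E = 0 − 13.87 = -13.87 kN.
R_C = 70.92 + 13.87 = 84.79 kN.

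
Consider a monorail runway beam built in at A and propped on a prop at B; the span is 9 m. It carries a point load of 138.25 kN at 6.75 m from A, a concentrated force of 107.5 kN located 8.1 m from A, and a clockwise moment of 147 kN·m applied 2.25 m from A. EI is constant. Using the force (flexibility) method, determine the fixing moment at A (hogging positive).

Choose R_B as the redundant. The primary structure is the cantilever fixed at A.
Primary-structure tip deflection at B by superposition:
  point load 138.25 at a = 6.75: Pa²(3L − a)/(6EI) = 21259/EI
  point load 107.5 at a = 8.1: Pa²(3L − a)/(6EI) = 22217/EI
  clockwise couple 147 at a = 2.25: M₀a(2L − a)/(2EI) = 2605/EI
  δ_0 = 46081/EI
Flexibility coefficient — unit upward force at B: δ_{BB} = L³/(3EI) = 243/EI.
Compatibility at B: δ_0 − R_B·δ_{BB} = 0, so R_B = 46081/243 = 189.6 kN.
Moment equilibrium about A: M_A = Σ(load moments about A) − R_B·L = 1951 − 189.6×9 = 244.2 kN·m.

M_A = 244.2 kN·m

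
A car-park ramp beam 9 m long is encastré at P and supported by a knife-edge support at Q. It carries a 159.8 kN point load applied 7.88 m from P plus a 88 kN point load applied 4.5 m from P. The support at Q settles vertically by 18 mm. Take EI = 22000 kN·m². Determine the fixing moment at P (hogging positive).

M_P = 251.3 kN·m

Choose R_Q as the redundant. The primary structure is the cantilever fixed at P.
Free-end deflection of the primary structure under the applied loading (downward +):
  point load 159.8 at a = 7.88: Pa²(3L − a)/(6EI) = 31620/EI
  point load 88 at a = 4.5: Pa²(3L − a)/(6EI) = 6682/EI
  δ_0 = 38303/EI
Tip deflection under a unit load at Q: L³/(3EI) = 243/EI.
With EI = 22000 kN·m²: δ_0 = 1.741 m and δ_{QQ} = 0.011045 m/kN.
Compatibility — the beam at Q must follow the support down by 0.018 m: δ_0 − R_Q·δ_{QQ} = 0.018, so R_Q = (1.741 − 0.018)/0.011045 = 156 kN.
Moment equilibrium about P: M_P = Σ(load moments about P) − R_Q·L = 1655 − 156×9 = 251.3 kN·m.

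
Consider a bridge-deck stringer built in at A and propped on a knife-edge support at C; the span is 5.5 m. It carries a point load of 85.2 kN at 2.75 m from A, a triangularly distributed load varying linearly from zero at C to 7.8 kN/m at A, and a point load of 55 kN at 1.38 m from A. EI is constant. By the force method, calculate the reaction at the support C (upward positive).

R_C = 35.67 kN

Take the reaction at C as the redundant and release it; the primary structure is a cantilever fixed at A.
Deflection at C on the released cantilever, summing each load's contribution:
  point load 85.2 at a = 2.75: Pa²(3L − a)/(6EI) = 1477/EI
  triangular load, peak 7.8 at the fixed end: w₀L⁴/(30EI) = 237.9/EI
  point load 55 at a = 1.38: Pa²(3L − a)/(6EI) = 263.9/EI
  δ_0 = 1978/EI
Tip deflection under a unit load at C: L³/(3EI) = 55.46/EI.
Compatibility at C: δ_0 − R_C·δ_{CC} = 0, so R_C = 1978/55.46 = 35.67 kN.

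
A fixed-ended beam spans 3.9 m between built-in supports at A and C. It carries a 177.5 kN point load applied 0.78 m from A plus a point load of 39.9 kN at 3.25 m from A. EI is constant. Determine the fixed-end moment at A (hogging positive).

M_A = 92.21 kN·m

Release both end moments; the primary structure is a simply-supported span AC with redundants M_A and M_C.
On the primary (simply-supported) span, the end slopes from the loading are:
  at A: point load 177.5 at a = 0.78: Pab(L + b)/(6LEI) = 129.6/EI
  at C: point load 177.5 at a = 0.78: Pab(L + a)/(6LEI) = 86.39/EI
  at A: point load 39.9 at a = 3.25: Pab(L + b)/(6LEI) = 16.39/EI
  at C: point load 39.9 at a = 3.25: Pab(L + a)/(6LEI) = 25.75/EI
  θ_A0 = 146/EI,  θ_C0 = 112.1/EI
Flexibility coefficients: a unit moment at one end gives L/(3EI) there and L/(6EI) at the far end, so f₁₁ = f₂₂ = 1.3/EI and f₁₂ = f₂₁ = 0.65/EI.
Compatibility — zero rotation at each built-in end:
  1.3 M_A + 0.65 M_C = 146
  0.65 M_A + 1.3 M_C = 112.1
Solving the pair gives M_A = 92.21 kN·m and M_C = 40.16 kN·m (hogging).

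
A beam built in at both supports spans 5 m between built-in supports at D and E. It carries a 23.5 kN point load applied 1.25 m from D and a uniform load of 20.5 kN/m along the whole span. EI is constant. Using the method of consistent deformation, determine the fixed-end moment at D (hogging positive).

Release both end moments; the primary structure is a simply-supported span DE with redundants M_D and M_E.
Simple-span end rotations at D and E under the given loads:
  at D: point load 23.5 at a = 1.25: Pab(L + b)/(6LEI) = 32.13/EI
  at E: point load 23.5 at a = 1.25: Pab(L + a)/(6LEI) = 22.95/EI
  at D: UDL 20.5: wL³/(24EI) = 106.8/EI
  at E: UDL 20.5: wL³/(24EI) = 106.8/EI
  θ_D0 = 138.9/EI,  θ_E0 = 129.7/EI
Flexibility coefficients: a unit moment at one end gives L/(3EI) there and L/(6EI) at the far end, so f₁₁ = f₂₂ = 1.667/EI and f₁₂ = f₂₁ = 0.8333/EI.
Compatibility — zero rotation at each built-in end:
  1.667 M_D + 0.8333 M_E = 138.9
  0.8333 M_D + 1.667 M_E = 129.7
Solving the pair gives M_D = 59.23 kN·m and M_E = 48.22 kN·m (hogging).

M_D = 59.23 kN·m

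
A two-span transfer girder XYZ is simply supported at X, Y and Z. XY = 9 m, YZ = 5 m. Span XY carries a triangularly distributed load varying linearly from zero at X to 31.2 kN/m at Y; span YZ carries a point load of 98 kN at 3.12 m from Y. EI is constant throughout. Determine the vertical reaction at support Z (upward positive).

R_Z = 33.84 kN

Insert a hinge at Y; M_Y is the redundant, and each span becomes simply supported.
Rotations at Y on the released spans (each span's end-slope, ×1/EI):
  span XY: triangular load, peak 31.2: w₀L³/(45EI) = 505.4/EI
  span YZ: point load 98 at a = 3.12: Pab(L + b)/(6LEI) = 131.8/EI
  relative rotation θ_0 = (505.4 + 131.8)/EI = 637.3/EI
A unit hogging moment at Y produces rotation L₁/(3EI) + L₂/(3EI) = 4.667/EI.
Compatibility: M_Y·(L₁+L₂)/(3EI) = θ_0, giving M_Y = 136.6 kN·m (hogging).
Span YZ, ΣM about Z: R_Y^{YZ}·5 = 184.2 + 136.6, so R_Y^{YZ} = 64.16 kN and R_Z = 98 − 64.16 = 33.84 kN.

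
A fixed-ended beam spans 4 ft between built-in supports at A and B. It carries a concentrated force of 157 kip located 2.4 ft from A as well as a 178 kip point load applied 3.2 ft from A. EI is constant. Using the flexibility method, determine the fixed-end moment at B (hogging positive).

M_B = 181.6 kip·ft

Release both end moments; the primary structure is a simply-supported span AB with redundants M_A and M_B.
On the primary (simply-supported) span, the end slopes from the loading are:
  at A: point load 157 at a = 2.4: Pab(L + b)/(6LEI) = 140.7/EI
  at B: point load 157 at a = 2.4: Pab(L + a)/(6LEI) = 160.8/EI
  at A: point load 178 at a = 3.2: Pab(L + b)/(6LEI) = 91.14/EI
  at B: point load 178 at a = 3.2: Pab(L + a)/(6LEI) = 136.7/EI
  θ_A0 = 231.8/EI,  θ_B0 = 297.5/EI
Flexibility coefficients: a unit moment at one end gives L/(3EI) there and L/(6EI) at the far end, so f₁₁ = f₂₂ = 1.333/EI and f₁₂ = f₂₁ = 0.6667/EI.
Compatibility — zero rotation at each built-in end:
  1.333 M_A + 0.6667 M_B = 231.8
  0.6667 M_A + 1.333 M_B = 297.5
Solving the pair gives M_A = 83.07 kip·ft and M_B = 181.6 kip·ft (hogging).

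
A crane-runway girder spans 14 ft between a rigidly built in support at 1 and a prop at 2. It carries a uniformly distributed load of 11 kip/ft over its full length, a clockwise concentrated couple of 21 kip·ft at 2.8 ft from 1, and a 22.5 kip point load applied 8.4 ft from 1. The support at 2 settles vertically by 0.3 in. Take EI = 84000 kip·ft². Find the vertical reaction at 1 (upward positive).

Take the reaction at 2 as the redundant and release it; the primary structure is a cantilever fixed at 1.
Downward deflection at the released point 2 due to the loads:
  UDL 11: wL⁴/(8EI) = 52822/EI
  clockwise couple 21 at a = 2.8: M₀a(2L − a)/(2EI) = 740.9/EI
  point load 22.5 at a = 8.4: Pa²(3L − a)/(6EI) = 8891/EI
  δ_0 = 62453/EI
Tip deflection under a unit load at 2: L³/(3EI) = 914.7/EI.
With EI = 84000 kip·ft²: δ_0 = 0.74349 ft and δ_{22} = 0.010889 ft/kip.
Compatibility — the beam at 2 must follow the support down by 0.025 ft: δ_0 − R_2·δ_{22} = 0.025, so R_2 = (0.74349 − 0.025)/0.010889 = 65.98 kip.
Vertical equilibrium: R_1 = ΣP − R_2 = 176.5 − 65.98 = 110.5 kip.

R_1 = 110.5 kip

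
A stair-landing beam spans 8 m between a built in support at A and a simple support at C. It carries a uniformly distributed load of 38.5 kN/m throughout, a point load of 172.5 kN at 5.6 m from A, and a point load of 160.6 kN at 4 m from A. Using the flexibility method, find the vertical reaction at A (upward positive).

R_A = 378.2 kN

Take the reaction at C as the redundant and release it; the primary structure is a cantilever fixed at A.
Downward deflection at the released point C due to the loads:
  UDL 38.5: wL⁴/(8EI) = 19712/EI
  point load 172.5 at a = 5.6: Pa²(3L − a)/(6EI) = 16589/EI
  point load 160.6 at a = 4: Pa²(3L − a)/(6EI) = 8565/EI
  δ_0 = 44867/EI
Flexibility coefficient — unit upward force at C: δ_{CC} = L³/(3EI) = 170.7/EI.
Compatibility at C: δ_0 − R_C·δ_{CC} = 0, so R_C = 44867/170.7 = 262.9 kN.
Vertical equilibrium: R_A = ΣP − R_C = 641.1 − 262.9 = 378.2 kN.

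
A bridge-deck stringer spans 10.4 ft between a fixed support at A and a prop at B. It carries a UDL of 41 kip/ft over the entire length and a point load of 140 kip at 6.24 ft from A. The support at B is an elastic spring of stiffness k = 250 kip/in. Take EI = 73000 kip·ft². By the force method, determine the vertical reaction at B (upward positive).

R_B = 206.9 kip

Release the roller at B. Primary structure: cantilever fixed at A.
Free-end deflection of the primary structure under the applied loading (downward +):
  UDL 41: wL⁴/(8EI) = 59955/EI
  point load 140 at a = 6.24: Pa²(3L − a)/(6EI) = 22677/EI
  δ_0 = 82633/EI
Flexibility coefficient — unit upward force at B: δ_{BB} = L³/(3EI) = 375/EI.
With EI = 73000 kip·ft²: δ_0 = 1.132 ft and δ_{BB} = 0.005136 ft/kip.
Compatibility — the spring shortens by R_B/k under the reaction it provides: δ_0 − R_B·δ_{BB} = R_B/k. With 1/k = 1/(250×12) ft/kip = 0.000333 ft/kip, R_B = δ_0 / (δ_{BB} + 1/k) = 1.132 / (0.005136 + 0.000333) = 206.9 kip.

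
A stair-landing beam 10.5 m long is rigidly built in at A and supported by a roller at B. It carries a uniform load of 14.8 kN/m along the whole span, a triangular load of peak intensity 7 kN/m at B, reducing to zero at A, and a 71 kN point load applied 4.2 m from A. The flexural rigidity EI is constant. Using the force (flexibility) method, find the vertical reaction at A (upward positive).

R_A = 169.9 kN

Choose R_B as the redundant. The primary structure is the cantilever fixed at A.
Downward deflection at the released point B due to the loads:
  UDL 14.8: wL⁴/(8EI) = 22487/EI
  triangular load, peak 7 at the free end: 11w₀L⁴/(120EI) = 7799/EI
  point load 71 at a = 4.2: Pa²(3L − a)/(6EI) = 5699/EI
  δ_0 = 35985/EI
Tip deflection under a unit load at B: L³/(3EI) = 385.9/EI.
Compatibility at B: δ_0 − R_B·δ_{BB} = 0, so R_B = 35985/385.9 = 93.26 kN.
Vertical equilibrium: R_A = ΣP − R_B = 263.1 − 93.26 = 169.9 kN.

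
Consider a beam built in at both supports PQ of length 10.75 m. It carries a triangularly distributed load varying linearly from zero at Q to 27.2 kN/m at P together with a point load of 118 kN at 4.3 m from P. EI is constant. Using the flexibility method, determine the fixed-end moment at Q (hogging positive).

M_Q = 226.6 kN·m

Release both end moments; the primary structure is a simply-supported span PQ with redundants M_P and M_Q.
On the primary (simply-supported) span, the end slopes from the loading are:
  at P: triangular load, peak 27.2: w₀L³/(45EI) = 750.9/EI
  at Q: triangular load, peak 27.2: 7w₀L³/(360EI) = 657/EI
  at P: point load 118 at a = 4.3: Pab(L + b)/(6LEI) = 872.7/EI
  at Q: point load 118 at a = 4.3: Pab(L + a)/(6LEI) = 763.6/EI
  θ_P0 = 1624/EI,  θ_Q0 = 1421/EI
Flexibility coefficients: a unit moment at one end gives L/(3EI) there and L/(6EI) at the far end, so f₁₁ = f₂₂ = 3.583/EI and f₁₂ = f₂₁ = 1.792/EI.
Compatibility — zero rotation at each built-in end:
  3.583 M_P + 1.792 M_Q = 1624
  1.792 M_P + 3.583 M_Q = 1421
Solving the pair gives M_P = 339.8 kN·m and M_Q = 226.6 kN·m (hogging).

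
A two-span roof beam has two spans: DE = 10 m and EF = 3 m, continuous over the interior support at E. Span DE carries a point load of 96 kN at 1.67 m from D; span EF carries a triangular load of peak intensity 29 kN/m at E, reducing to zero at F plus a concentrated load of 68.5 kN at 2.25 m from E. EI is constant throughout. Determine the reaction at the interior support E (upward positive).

Insert a hinge at E; M_E is the redundant, and each span becomes simply supported.
End slopes at the hinge E, treating each span as simply supported:
  span DE: point load 96 at a = 1.67: Pab(L + a)/(6LEI) = 259.7/EI
  span EF: triangular load, peak 29: w₀L³/(45EI) = 17.4/EI
  span EF: point load 68.5 at a = 2.25: Pab(L + b)/(6LEI) = 24.08/EI
  relative rotation θ_0 = (259.7 + 41.48)/EI = 301.2/EI
A unit hogging moment at E produces rotation L₁/(3EI) + L₂/(3EI) = 4.333/EI.
Slope continuity at E: θ_0 = M_E·4.333/EI, so M_E = 301.2/4.333 = 69.51 kN·m (hogging).
Span DE, ΣM about D with M_E applied at E: R_E^{DE}·10 = 160.3 + 69.51, so R_E^{DE} = 22.98 kN and R_D = 96 − 22.98 = 73.02 kN.
Span EF, ΣM about F: R_E^{EF}·3 = 138.4 + 69.51, so R_E^{EF} = 69.3 kN and R_F = 112 − 69.3 = 42.7 kN.
R_E = 22.98 + 69.3 = 92.28 kN.

R_E = 92.28 kN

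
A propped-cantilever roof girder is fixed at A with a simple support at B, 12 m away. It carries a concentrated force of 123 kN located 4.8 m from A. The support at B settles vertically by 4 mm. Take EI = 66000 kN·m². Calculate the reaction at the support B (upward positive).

R_B = 25.13 kN

Remove the prop at B; the released (primary) structure is a cantilever built in at A.
Downward deflection at the released point B due to the loads:
  point load 123 at a = 4.8: Pa²(3L − a)/(6EI) = 14736/EI
Tip deflection under a unit load at B: L³/(3EI) = 576/EI.
With EI = 66000 kN·m²: δ_0 = 0.22328 m and δ_{BB} = 0.008727 m/kN.
Compatibility — the beam at B must follow the support down by 0.004 m: δ_0 − R_B·δ_{BB} = 0.004, so R_B = (0.22328 − 0.004)/0.008727 = 25.13 kN.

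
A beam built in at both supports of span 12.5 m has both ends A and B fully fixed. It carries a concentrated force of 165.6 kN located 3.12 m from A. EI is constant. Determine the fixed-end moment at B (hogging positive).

Take the two fixed-end moments M_A, M_B as redundants; the released structure is the simple span AB.
End rotations of the released simple span under the applied load (×1/EI):
  at A: point load 165.6 at a = 3.12: Pab(L + b)/(6LEI) = 1414/EI
  at B: point load 165.6 at a = 3.12: Pab(L + a)/(6LEI) = 1009/EI
  θ_A0 = 1414/EI,  θ_B0 = 1009/EI
Flexibility coefficients: a unit moment at one end gives L/(3EI) there and L/(6EI) at the far end, so f₁₁ = f₂₂ = 4.167/EI and f₁₂ = f₂₁ = 2.083/EI.
Compatibility — zero rotation at each built-in end:
  4.167 M_A + 2.083 M_B = 1414
  2.083 M_A + 4.167 M_B = 1009
Solving the pair gives M_A = 290.9 kN·m and M_B = 96.77 kN·m (hogging).

M_B = 96.77 kN·m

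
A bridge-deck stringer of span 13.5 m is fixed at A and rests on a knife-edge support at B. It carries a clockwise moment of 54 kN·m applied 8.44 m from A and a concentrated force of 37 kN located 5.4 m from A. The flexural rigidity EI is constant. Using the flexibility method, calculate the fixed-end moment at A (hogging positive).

M_A = 80.28 kN·m

Release the roller at B. Primary structure: cantilever fixed at A.
Free-end deflection of the primary structure under the applied loading (downward +):
  clockwise couple 54 at a = 8.44: M₀a(2L − a)/(2EI) = 4229/EI
  point load 37 at a = 5.4: Pa²(3L − a)/(6EI) = 6312/EI
  δ_0 = 10541/EI
Tip deflection under a unit load at B: L³/(3EI) = 820.1/EI.
Compatibility at B: δ_0 − R_B·δ_{BB} = 0, so R_B = 10541/820.1 = 12.85 kN.
Moment equilibrium about A: M_A = Σ(load moments about A) − R_B·L = 253.8 − 12.85×13.5 = 80.28 kN·m.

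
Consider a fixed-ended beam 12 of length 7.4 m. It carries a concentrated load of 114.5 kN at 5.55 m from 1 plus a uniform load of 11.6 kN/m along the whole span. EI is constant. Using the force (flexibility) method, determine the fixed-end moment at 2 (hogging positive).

Release both end moments; the primary structure is a simply-supported span 12 with redundants M_1 and M_2.
Simple-span end rotations at 1 and 2 under the given loads:
  at 1: point load 114.5 at a = 5.55: Pab(L + b)/(6LEI) = 244.9/EI
  at 2: point load 114.5 at a = 5.55: Pab(L + a)/(6LEI) = 342.9/EI
  at 1: UDL 11.6: wL³/(24EI) = 195.9/EI
  at 2: UDL 11.6: wL³/(24EI) = 195.9/EI
  θ_10 = 440.8/EI,  θ_20 = 538.7/EI
Flexibility coefficients: a unit moment at one end gives L/(3EI) there and L/(6EI) at the far end, so f₁₁ = f₂₂ = 2.467/EI and f₁₂ = f₂₁ = 1.233/EI.
Compatibility — zero rotation at each built-in end:
  2.467 M_1 + 1.233 M_2 = 440.8
  1.233 M_1 + 2.467 M_2 = 538.7
Solving the pair gives M_1 = 92.65 kN·m and M_2 = 172.1 kN·m (hogging).

M_2 = 172.1 kN·m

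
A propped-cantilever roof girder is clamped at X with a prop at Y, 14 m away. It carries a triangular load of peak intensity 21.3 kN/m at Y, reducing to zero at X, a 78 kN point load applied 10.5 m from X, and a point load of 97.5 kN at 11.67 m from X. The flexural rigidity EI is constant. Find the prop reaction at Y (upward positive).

Remove the prop at Y; the released (primary) structure is a cantilever built in at X.
Downward deflection at the released point Y due to the loads:
  triangular load, peak 21.3 at the free end: 11w₀L⁴/(120EI) = 75007/EI
  point load 78 at a = 10.5: Pa²(3L − a)/(6EI) = 45147/EI
  point load 97.5 at a = 11.67: Pa²(3L − a)/(6EI) = 67122/EI
  δ_0 = 187277/EI
Tip deflection under a unit load at Y: L³/(3EI) = 914.7/EI.
The prop prevents deflection at Y: R_Y = δ_0/δ_{YY} = 187277/914.7 = 204.7 kN.

R_Y = 204.7 kN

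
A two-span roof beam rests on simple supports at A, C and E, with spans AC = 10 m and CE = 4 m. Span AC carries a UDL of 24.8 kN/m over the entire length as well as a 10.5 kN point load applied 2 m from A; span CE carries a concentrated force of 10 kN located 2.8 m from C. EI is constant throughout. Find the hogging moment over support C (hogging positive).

M_C = 230.2 kN·m

Insert a hinge at C; M_C is the redundant, and each span becomes simply supported.
Rotations at C on the released spans (each span's end-slope, ×1/EI):
  span AC: UDL 24.8: wL³/(24EI) = 1033/EI
  span AC: point load 10.5 at a = 2: Pab(L + a)/(6LEI) = 33.6/EI
  span CE: point load 10 at a = 2.8: Pab(L + b)/(6LEI) = 7.28/EI
  relative rotation θ_0 = (1067 + 7.28)/EI = 1074/EI
A unit hogging moment at C produces rotation L₁/(3EI) + L₂/(3EI) = 4.667/EI.
Compatibility: M_C·(L₁+L₂)/(3EI) = θ_0, giving M_C = 230.2 kN·m (hogging).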